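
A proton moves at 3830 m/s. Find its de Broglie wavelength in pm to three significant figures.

p = mv = 1.673 × 10⁻²⁷ × 3830 = 6.408 × 10⁻²⁴ kg·m/s.
λ = h/p = 6.626 × 10⁻³⁴ / 6.408 × 10⁻²⁴ = 1.03 × 10⁻¹⁰ m = 103 pm.

λ = 103 pm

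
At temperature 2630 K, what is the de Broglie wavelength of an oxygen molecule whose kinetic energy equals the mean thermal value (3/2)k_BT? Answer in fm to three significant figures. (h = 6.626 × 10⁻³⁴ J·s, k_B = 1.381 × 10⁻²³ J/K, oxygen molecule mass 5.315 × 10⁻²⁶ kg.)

λ = 8710 fm

KE = (3/2)k_BT = 1.5 × 1.381 × 10⁻²³ × 2630 = 5.448 × 10⁻²⁰ J.
p = √(2mKE) = √(2 × 5.315 × 10⁻²⁶ × 5.448 × 10⁻²⁰) = 7.610 × 10⁻²³ kg·m/s.
λ = h/p = 8.71 × 10⁻¹² m = 8710 fm.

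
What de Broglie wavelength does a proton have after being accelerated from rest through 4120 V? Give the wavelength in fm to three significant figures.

KE = eV = 1.602 × 10⁻¹⁹ × 4120 = 6.600 × 10⁻¹⁶ J.
p = √(2mKE) = √(2 × 1.673 × 10⁻²⁷ × 6.600 × 10⁻¹⁶) = 1.486 × 10⁻²¹ kg·m/s.
λ = h/p = 6.626 × 10⁻³⁴ / 1.486 × 10⁻²¹ = 4.46 × 10⁻¹³ m = 446 fm.

λ = 446 fm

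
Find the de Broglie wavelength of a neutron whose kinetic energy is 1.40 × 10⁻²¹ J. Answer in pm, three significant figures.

p = √(2mKE) = √(2 × 1.675 × 10⁻²⁷ × 1.400 × 10⁻²¹) = 2.166 × 10⁻²⁴ kg·m/s.
λ = h/p = 6.626 × 10⁻³⁴ / 2.166 × 10⁻²⁴ = 3.06 × 10⁻¹⁰ m = 306 pm.

λ = 306 pm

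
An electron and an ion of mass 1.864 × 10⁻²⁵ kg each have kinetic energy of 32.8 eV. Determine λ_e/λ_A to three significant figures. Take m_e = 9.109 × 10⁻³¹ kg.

At fixed KE, p = √(2mKE) so λ = h/p ∝ 1/√m.
λ_e/λ_A = √(m_A/m_e) = √(1.864 × 10⁻²⁵/9.109 × 10⁻³¹) = √(2.046 × 10⁵) = 452.

λ_e/λ_A = 452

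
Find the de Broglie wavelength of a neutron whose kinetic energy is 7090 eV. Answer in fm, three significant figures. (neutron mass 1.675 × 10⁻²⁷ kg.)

λ = 340 fm

KE = 7090 eV = 1.136 × 10⁻¹⁵ J.
p = √(2mKE) = √(2 × 1.675 × 10⁻²⁷ × 1.136 × 10⁻¹⁵) = 1.951 × 10⁻²¹ kg·m/s.
λ = h/p = 6.626 × 10⁻³⁴ / 1.951 × 10⁻²¹ = 3.40 × 10⁻¹³ m = 340 fm.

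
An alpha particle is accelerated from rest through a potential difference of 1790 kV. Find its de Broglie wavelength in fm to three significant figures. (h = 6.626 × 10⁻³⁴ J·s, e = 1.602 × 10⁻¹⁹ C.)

KE = 2eV = 2 × 1.602 × 10⁻¹⁹ × 1.790 × 10⁶ = 5.735 × 10⁻¹³ J.
p = √(2mKE) = √(2 × 6.645 × 10⁻²⁷ × 5.735 × 10⁻¹³) = 8.730 × 10⁻²⁰ kg·m/s.
λ = h/p = 6.626 × 10⁻³⁴ / 8.730 × 10⁻²⁰ = 7.59 × 10⁻¹⁵ m = 7.59 fm.

λ = 7.59 fm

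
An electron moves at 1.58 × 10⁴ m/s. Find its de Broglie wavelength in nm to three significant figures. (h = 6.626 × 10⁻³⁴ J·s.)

p = mv = 9.109 × 10⁻³¹ × 1.58 × 10⁴ = 1.439 × 10⁻²⁶ kg·m/s.
λ = h/p = 6.626 × 10⁻³⁴ / 1.439 × 10⁻²⁶ = 4.60 × 10⁻⁸ m = 46.0 nm.

λ = 46.0 nm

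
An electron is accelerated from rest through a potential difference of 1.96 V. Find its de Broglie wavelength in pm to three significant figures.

KE = eV = 1.602 × 10⁻¹⁹ × 1.960 = 3.140 × 10⁻¹⁹ J.
p = √(2mKE) = √(2 × 9.109 × 10⁻³¹ × 3.140 × 10⁻¹⁹) = 7.563 × 10⁻²⁵ kg·m/s.
λ = h/p = 6.626 × 10⁻³⁴ / 7.563 × 10⁻²⁵ = 8.76 × 10⁻¹⁰ m = 876 pm.

λ = 876 pm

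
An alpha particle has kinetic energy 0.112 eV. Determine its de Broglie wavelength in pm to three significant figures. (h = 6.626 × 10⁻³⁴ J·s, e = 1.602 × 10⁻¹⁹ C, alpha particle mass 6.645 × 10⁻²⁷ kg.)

KE = 0.112 eV = 1.794 × 10⁻²⁰ J.
p = √(2mKE) = √(2 × 6.645 × 10⁻²⁷ × 1.794 × 10⁻²⁰) = 1.544 × 10⁻²³ kg·m/s.
λ = h/p = 6.626 × 10⁻³⁴ / 1.544 × 10⁻²³ = 4.29 × 10⁻¹¹ m = 42.9 pm.

λ = 42.9 pm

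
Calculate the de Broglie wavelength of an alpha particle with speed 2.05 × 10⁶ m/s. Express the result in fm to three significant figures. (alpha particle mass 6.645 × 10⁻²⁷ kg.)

p = mv = 6.645 × 10⁻²⁷ × 2.05 × 10⁶ = 1.362 × 10⁻²⁰ kg·m/s.
λ = h/p = 6.626 × 10⁻³⁴ / 1.362 × 10⁻²⁰ = 4.86 × 10⁻¹⁴ m = 48.6 fm.

λ = 48.6 fm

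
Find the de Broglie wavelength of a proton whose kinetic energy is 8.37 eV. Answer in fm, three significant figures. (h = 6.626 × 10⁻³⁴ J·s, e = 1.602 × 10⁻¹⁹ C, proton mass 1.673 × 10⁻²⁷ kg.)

KE = 8.37 eV = 1.341 × 10⁻¹⁸ J.
p = √(2mKE) = √(2 × 1.673 × 10⁻²⁷ × 1.341 × 10⁻¹⁸) = 6.698 × 10⁻²³ kg·m/s.
λ = h/p = 6.626 × 10⁻³⁴ / 6.698 × 10⁻²³ = 9.89 × 10⁻¹² m = 9890 fm.

λ = 9890 fm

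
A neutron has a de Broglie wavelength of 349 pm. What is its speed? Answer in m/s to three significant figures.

v = 1130 m/s

p = h/λ = 6.626 × 10⁻³⁴ / 3.490 × 10⁻¹⁰ = 1.899 × 10⁻²⁴ kg·m/s.
v = p/m = 1.899 × 10⁻²⁴ / 1.675 × 10⁻²⁷ = 1.13 × 10³ m/s = 1130 m/s.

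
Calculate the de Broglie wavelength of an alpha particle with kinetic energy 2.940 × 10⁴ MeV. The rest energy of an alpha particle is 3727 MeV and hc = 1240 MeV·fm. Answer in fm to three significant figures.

λ = 0.0377 fm

Total energy E = KE + m₀c² = 2.940 × 10⁴ + 3727 = 33127 MeV.
(pc)² = E² − (m₀c²)² = (33127)² − (3727)² = 1.084 × 10⁹ MeV², so pc = 3.292 × 10⁴ MeV.
λ = hc/(pc) = 1240 MeV·fm / 3.292 × 10⁴ MeV = 0.0377 fm.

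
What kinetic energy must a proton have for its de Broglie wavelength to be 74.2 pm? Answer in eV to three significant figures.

KE = 0.149 eV

p = h/λ = 6.626 × 10⁻³⁴ / 7.420 × 10⁻¹¹ = 8.930 × 10⁻²⁴ kg·m/s.
KE = p²/(2m) = (8.930 × 10⁻²⁴)² / (2 × 1.673 × 10⁻²⁷) = 2.383 × 10⁻²⁰ J = 0.149 eV.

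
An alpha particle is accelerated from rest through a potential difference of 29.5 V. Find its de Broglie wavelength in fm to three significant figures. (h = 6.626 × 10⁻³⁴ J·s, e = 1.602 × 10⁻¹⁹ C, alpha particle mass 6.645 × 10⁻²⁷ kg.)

λ = 1870 fm

KE = 2eV = 2 × 1.602 × 10⁻¹⁹ × 29.50 = 9.452 × 10⁻¹⁸ J.
p = √(2mKE) = √(2 × 6.645 × 10⁻²⁷ × 9.452 × 10⁻¹⁸) = 3.544 × 10⁻²² kg·m/s.
λ = h/p = 6.626 × 10⁻³⁴ / 3.544 × 10⁻²² = 1.87 × 10⁻¹² m = 1870 fm.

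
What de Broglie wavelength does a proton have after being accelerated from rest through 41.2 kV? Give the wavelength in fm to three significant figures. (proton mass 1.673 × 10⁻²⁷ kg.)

KE = eV = 1.602 × 10⁻¹⁹ × 4.120 × 10⁴ = 6.600 × 10⁻¹⁵ J.
p = √(2mKE) = √(2 × 1.673 × 10⁻²⁷ × 6.600 × 10⁻¹⁵) = 4.699 × 10⁻²¹ kg·m/s.
λ = h/p = 6.626 × 10⁻³⁴ / 4.699 × 10⁻²¹ = 1.41 × 10⁻¹³ m = 141 fm.

λ = 141 fm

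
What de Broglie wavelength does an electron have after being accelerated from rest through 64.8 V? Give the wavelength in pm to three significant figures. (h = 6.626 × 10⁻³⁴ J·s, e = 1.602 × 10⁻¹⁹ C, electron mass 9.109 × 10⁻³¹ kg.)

KE = eV = 1.602 × 10⁻¹⁹ × 64.80 = 1.038 × 10⁻¹⁷ J.
p = √(2mKE) = √(2 × 9.109 × 10⁻³¹ × 1.038 × 10⁻¹⁷) = 4.349 × 10⁻²⁴ kg·m/s.
λ = h/p = 6.626 × 10⁻³⁴ / 4.349 × 10⁻²⁴ = 1.52 × 10⁻¹⁰ m = 152 pm.

λ = 152 pm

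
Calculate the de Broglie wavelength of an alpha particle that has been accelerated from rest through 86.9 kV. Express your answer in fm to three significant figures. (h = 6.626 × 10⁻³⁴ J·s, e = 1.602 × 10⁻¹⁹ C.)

KE = 2eV = 2 × 1.602 × 10⁻¹⁹ × 8.690 × 10⁴ = 2.784 × 10⁻¹⁴ J.
p = √(2mKE) = √(2 × 6.645 × 10⁻²⁷ × 2.784 × 10⁻¹⁴) = 1.924 × 10⁻²⁰ kg·m/s.
λ = h/p = 6.626 × 10⁻³⁴ / 1.924 × 10⁻²⁰ = 3.44 × 10⁻¹⁴ m = 34.4 fm.

λ = 34.4 fm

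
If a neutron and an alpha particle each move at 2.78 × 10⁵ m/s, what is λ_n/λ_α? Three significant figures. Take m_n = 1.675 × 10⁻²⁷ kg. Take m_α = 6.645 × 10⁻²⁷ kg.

λ_n/λ_α = 3.97

At fixed v, p = mv so λ = h/(mv) ∝ 1/m.
λ_n/λ_α = m_α/m_n = 6.645 × 10⁻²⁷/1.675 × 10⁻²⁷ = 3.97.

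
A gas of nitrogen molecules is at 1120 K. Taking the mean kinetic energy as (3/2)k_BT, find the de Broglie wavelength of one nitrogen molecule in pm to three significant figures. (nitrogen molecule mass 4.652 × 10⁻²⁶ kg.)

KE = (3/2)k_BT = 1.5 × 1.381 × 10⁻²³ × 1120 = 2.320 × 10⁻²⁰ J.
p = √(2mKE) = √(2 × 4.652 × 10⁻²⁶ × 2.320 × 10⁻²⁰) = 4.646 × 10⁻²³ kg·m/s.
λ = h/p = 1.43 × 10⁻¹¹ m = 14.3 pm.

λ = 14.3 pm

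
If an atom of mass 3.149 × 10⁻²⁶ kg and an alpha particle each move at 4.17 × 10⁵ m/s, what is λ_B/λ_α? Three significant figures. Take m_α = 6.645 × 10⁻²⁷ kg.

λ_B/λ_α = 0.211

At fixed v, p = mv so λ = h/(mv) ∝ 1/m.
λ_B/λ_α = m_α/m_B = 6.645 × 10⁻²⁷/3.149 × 10⁻²⁶ = 0.211.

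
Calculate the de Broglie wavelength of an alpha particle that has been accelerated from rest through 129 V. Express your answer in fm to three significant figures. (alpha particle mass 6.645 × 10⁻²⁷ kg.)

λ = 894 fm

KE = 2eV = 2 × 1.602 × 10⁻¹⁹ × 129.0 = 4.133 × 10⁻¹⁷ J.
p = √(2mKE) = √(2 × 6.645 × 10⁻²⁷ × 4.133 × 10⁻¹⁷) = 7.411 × 10⁻²² kg·m/s.
λ = h/p = 6.626 × 10⁻³⁴ / 7.411 × 10⁻²² = 8.94 × 10⁻¹³ m = 894 fm.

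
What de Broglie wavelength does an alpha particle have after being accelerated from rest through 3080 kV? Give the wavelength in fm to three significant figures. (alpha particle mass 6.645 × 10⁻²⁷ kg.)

λ = 5.79 fm

KE = 2eV = 2 × 1.602 × 10⁻¹⁹ × 3.080 × 10⁶ = 9.868 × 10⁻¹³ J.
p = √(2mKE) = √(2 × 6.645 × 10⁻²⁷ × 9.868 × 10⁻¹³) = 1.145 × 10⁻¹⁹ kg·m/s.
λ = h/p = 6.626 × 10⁻³⁴ / 1.145 × 10⁻¹⁹ = 5.79 × 10⁻¹⁵ m = 5.79 fm.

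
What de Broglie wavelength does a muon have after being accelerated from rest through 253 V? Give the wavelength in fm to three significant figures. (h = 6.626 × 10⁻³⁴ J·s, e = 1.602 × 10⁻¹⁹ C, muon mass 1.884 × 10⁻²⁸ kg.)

KE = eV = 1.602 × 10⁻¹⁹ × 253.0 = 4.053 × 10⁻¹⁷ J.
p = √(2mKE) = √(2 × 1.884 × 10⁻²⁸ × 4.053 × 10⁻¹⁷) = 1.236 × 10⁻²² kg·m/s.
λ = h/p = 6.626 × 10⁻³⁴ / 1.236 × 10⁻²² = 5.36 × 10⁻¹² m = 5360 fm.

λ = 5360 fm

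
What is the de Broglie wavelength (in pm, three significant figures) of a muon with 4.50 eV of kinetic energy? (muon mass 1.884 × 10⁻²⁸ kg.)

KE = 4.50 eV = 7.209 × 10⁻¹⁹ J.
p = √(2mKE) = √(2 × 1.884 × 10⁻²⁸ × 7.209 × 10⁻¹⁹) = 1.648 × 10⁻²³ kg·m/s.
λ = h/p = 6.626 × 10⁻³⁴ / 1.648 × 10⁻²³ = 4.02 × 10⁻¹¹ m = 40.2 pm.

λ = 40.2 pm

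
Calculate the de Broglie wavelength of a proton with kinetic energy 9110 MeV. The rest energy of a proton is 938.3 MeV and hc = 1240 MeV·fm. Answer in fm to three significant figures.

Total energy E = KE + m₀c² = 9110 + 938.3 = 10048.3 MeV.
(pc)² = E² − (m₀c²)² = (10048.3)² − (938.3)² = 1.001 × 10⁸ MeV², so pc = 1.000 × 10⁴ MeV.
λ = hc/(pc) = 1240 MeV·fm / 1.000 × 10⁴ MeV = 0.124 fm.

λ = 0.124 fm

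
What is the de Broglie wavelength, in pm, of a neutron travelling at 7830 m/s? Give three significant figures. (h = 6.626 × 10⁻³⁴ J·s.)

λ = 50.5 pm

p = mv = 1.675 × 10⁻²⁷ × 7830 = 1.312 × 10⁻²³ kg·m/s.
λ = h/p = 6.626 × 10⁻³⁴ / 1.312 × 10⁻²³ = 5.05 × 10⁻¹¹ m = 50.5 pm.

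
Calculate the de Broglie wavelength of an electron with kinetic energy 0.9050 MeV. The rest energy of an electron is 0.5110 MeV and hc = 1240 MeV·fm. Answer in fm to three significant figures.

Total energy E = KE + m₀c² = 0.9050 + 0.5110 = 1.4160 MeV.
(pc)² = E² − (m₀c²)² = (1.4160)² − (0.5110)² = 1.744 MeV², so pc = 1.321 MeV.
λ = hc/(pc) = 1240 MeV·fm / 1.321 MeV = 939 fm.

λ = 939 fm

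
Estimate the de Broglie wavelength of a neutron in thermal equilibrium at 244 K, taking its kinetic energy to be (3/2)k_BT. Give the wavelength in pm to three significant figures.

λ = 161 pm

KE = (3/2)k_BT = 1.5 × 1.381 × 10⁻²³ × 244 = 5.054 × 10⁻²¹ J.
p = √(2mKE) = √(2 × 1.675 × 10⁻²⁷ × 5.054 × 10⁻²¹) = 4.115 × 10⁻²⁴ kg·m/s.
λ = h/p = 1.61 × 10⁻¹⁰ m = 161 pm.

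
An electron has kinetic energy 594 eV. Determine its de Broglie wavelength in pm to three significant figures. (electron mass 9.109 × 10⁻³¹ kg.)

KE = 594 eV = 9.516 × 10⁻¹⁷ J.
p = √(2mKE) = √(2 × 9.109 × 10⁻³¹ × 9.516 × 10⁻¹⁷) = 1.317 × 10⁻²³ kg·m/s.
λ = h/p = 6.626 × 10⁻³⁴ / 1.317 × 10⁻²³ = 5.03 × 10⁻¹¹ m = 50.3 pm.

λ = 50.3 pm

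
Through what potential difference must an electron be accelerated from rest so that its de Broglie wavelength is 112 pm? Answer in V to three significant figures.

p = h/λ = 6.626 × 10⁻³⁴ / 1.120 × 10⁻¹⁰ = 5.916 × 10⁻²⁴ kg·m/s.
KE = p²/(2m) = 1.921 × 10⁻¹⁷ J.
V = KE/e = 1.921 × 10⁻¹⁷ / (1.602 × 10⁻¹⁹) = 120 V.

V = 120 V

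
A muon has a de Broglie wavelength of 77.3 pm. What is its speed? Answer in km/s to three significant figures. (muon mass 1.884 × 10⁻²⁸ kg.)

v = 45.5 km/s

p = h/λ = 6.626 × 10⁻³⁴ / 7.730 × 10⁻¹¹ = 8.572 × 10⁻²⁴ kg·m/s.
v = p/m = 8.572 × 10⁻²⁴ / 1.884 × 10⁻²⁸ = 4.55 × 10⁴ m/s = 45.5 km/s.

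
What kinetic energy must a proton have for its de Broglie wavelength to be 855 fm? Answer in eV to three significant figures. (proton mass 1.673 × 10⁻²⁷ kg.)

KE = 1120 eV

p = h/λ = 6.626 × 10⁻³⁴ / 8.550 × 10⁻¹³ = 7.750 × 10⁻²² kg·m/s.
KE = p²/(2m) = (7.750 × 10⁻²²)² / (2 × 1.673 × 10⁻²⁷) = 1.795 × 10⁻¹⁶ J = 1120 eV.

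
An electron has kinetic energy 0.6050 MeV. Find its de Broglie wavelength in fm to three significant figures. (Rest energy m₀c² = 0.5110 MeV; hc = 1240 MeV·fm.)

Total energy E = KE + m₀c² = 0.6050 + 0.5110 = 1.1160 MeV.
(pc)² = E² − (m₀c²)² = (1.1160)² − (0.5110)² = 0.9843 MeV², so pc = 0.9921 MeV.
λ = hc/(pc) = 1240 MeV·fm / 0.9921 MeV = 1250 fm.

λ = 1250 fm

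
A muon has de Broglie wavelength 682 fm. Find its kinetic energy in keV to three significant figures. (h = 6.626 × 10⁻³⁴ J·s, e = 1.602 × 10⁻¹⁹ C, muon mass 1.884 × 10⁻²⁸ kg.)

KE = 15.6 keV

p = h/λ = 6.626 × 10⁻³⁴ / 6.820 × 10⁻¹³ = 9.716 × 10⁻²² kg·m/s.
KE = p²/(2m) = (9.716 × 10⁻²²)² / (2 × 1.884 × 10⁻²⁸) = 2.505 × 10⁻¹⁵ J = 15.6 keV.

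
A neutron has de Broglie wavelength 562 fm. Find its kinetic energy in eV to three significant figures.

KE = 2590 eV

p = h/λ = 6.626 × 10⁻³⁴ / 5.620 × 10⁻¹³ = 1.179 × 10⁻²¹ kg·m/s.
KE = p²/(2m) = (1.179 × 10⁻²¹)² / (2 × 1.675 × 10⁻²⁷) = 4.149 × 10⁻¹⁶ J = 2590 eV.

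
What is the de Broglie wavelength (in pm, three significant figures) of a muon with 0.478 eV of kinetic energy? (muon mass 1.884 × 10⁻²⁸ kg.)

KE = 0.478 eV = 7.658 × 10⁻²⁰ J.
p = √(2mKE) = √(2 × 1.884 × 10⁻²⁸ × 7.658 × 10⁻²⁰) = 5.372 × 10⁻²⁴ kg·m/s.
λ = h/p = 6.626 × 10⁻³⁴ / 5.372 × 10⁻²⁴ = 1.23 × 10⁻¹⁰ m = 123 pm.

λ = 123 pm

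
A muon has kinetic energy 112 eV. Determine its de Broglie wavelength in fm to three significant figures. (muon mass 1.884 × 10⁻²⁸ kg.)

λ = 8060 fm

KE = 112 eV = 1.794 × 10⁻¹⁷ J.
p = √(2mKE) = √(2 × 1.884 × 10⁻²⁸ × 1.794 × 10⁻¹⁷) = 8.222 × 10⁻²³ kg·m/s.
λ = h/p = 6.626 × 10⁻³⁴ / 8.222 × 10⁻²³ = 8.06 × 10⁻¹² m = 8060 fm.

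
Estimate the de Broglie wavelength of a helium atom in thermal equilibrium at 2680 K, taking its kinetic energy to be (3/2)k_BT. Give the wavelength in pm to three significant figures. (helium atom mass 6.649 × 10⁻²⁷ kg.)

λ = 24.4 pm

KE = (3/2)k_BT = 1.5 × 1.381 × 10⁻²³ × 2680 = 5.552 × 10⁻²⁰ J.
p = √(2mKE) = √(2 × 6.649 × 10⁻²⁷ × 5.552 × 10⁻²⁰) = 2.717 × 10⁻²³ kg·m/s.
λ = h/p = 2.44 × 10⁻¹¹ m = 24.4 pm.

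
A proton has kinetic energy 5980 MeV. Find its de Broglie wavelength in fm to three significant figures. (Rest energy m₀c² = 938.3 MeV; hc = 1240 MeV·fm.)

Total energy E = KE + m₀c² = 5980 + 938.3 = 6918.3 MeV.
(pc)² = E² − (m₀c²)² = (6918.3)² − (938.3)² = 4.698 × 10⁷ MeV², so pc = 6854 MeV.
λ = hc/(pc) = 1240 MeV·fm / 6854 MeV = 0.181 fm.

λ = 0.181 fm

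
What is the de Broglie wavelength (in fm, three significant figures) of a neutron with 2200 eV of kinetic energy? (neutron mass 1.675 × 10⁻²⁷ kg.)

KE = 2200 eV = 3.524 × 10⁻¹⁶ J.
p = √(2mKE) = √(2 × 1.675 × 10⁻²⁷ × 3.524 × 10⁻¹⁶) = 1.087 × 10⁻²¹ kg·m/s.
λ = h/p = 6.626 × 10⁻³⁴ / 1.087 × 10⁻²¹ = 6.10 × 10⁻¹³ m = 610 fm.

λ = 610 fm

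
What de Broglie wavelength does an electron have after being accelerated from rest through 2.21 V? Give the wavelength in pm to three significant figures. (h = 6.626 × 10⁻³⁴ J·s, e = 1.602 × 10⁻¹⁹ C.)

KE = eV = 1.602 × 10⁻¹⁹ × 2.210 = 3.540 × 10⁻¹⁹ J.
p = √(2mKE) = √(2 × 9.109 × 10⁻³¹ × 3.540 × 10⁻¹⁹) = 8.031 × 10⁻²⁵ kg·m/s.
λ = h/p = 6.626 × 10⁻³⁴ / 8.031 × 10⁻²⁵ = 8.25 × 10⁻¹⁰ m = 825 pm.

λ = 825 pm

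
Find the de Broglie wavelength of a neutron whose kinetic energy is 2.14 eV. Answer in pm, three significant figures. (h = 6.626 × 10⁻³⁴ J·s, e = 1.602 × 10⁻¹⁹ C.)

KE = 2.14 eV = 3.428 × 10⁻¹⁹ J.
p = √(2mKE) = √(2 × 1.675 × 10⁻²⁷ × 3.428 × 10⁻¹⁹) = 3.389 × 10⁻²³ kg·m/s.
λ = h/p = 6.626 × 10⁻³⁴ / 3.389 × 10⁻²³ = 1.96 × 10⁻¹¹ m = 19.6 pm.

λ = 19.6 pm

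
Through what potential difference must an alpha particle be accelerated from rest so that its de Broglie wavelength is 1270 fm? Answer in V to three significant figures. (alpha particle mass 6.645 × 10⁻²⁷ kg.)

V = 63.9 V

p = h/λ = 6.626 × 10⁻³⁴ / 1.270 × 10⁻¹² = 5.217 × 10⁻²² kg·m/s.
KE = p²/(2m) = 2.048 × 10⁻¹⁷ J.
V = KE/2e = 2.048 × 10⁻¹⁷ / (2 × 1.602 × 10⁻¹⁹) = 63.9 V.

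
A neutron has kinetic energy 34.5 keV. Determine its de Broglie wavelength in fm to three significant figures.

KE = 34.5 keV = 5.527 × 10⁻¹⁵ J.
p = √(2mKE) = √(2 × 1.675 × 10⁻²⁷ × 5.527 × 10⁻¹⁵) = 4.303 × 10⁻²¹ kg·m/s.
λ = h/p = 6.626 × 10⁻³⁴ / 4.303 × 10⁻²¹ = 1.54 × 10⁻¹³ m = 154 fm.

λ = 154 fm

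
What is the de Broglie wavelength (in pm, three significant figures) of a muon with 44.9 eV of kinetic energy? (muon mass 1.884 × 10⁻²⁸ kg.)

λ = 12.7 pm

KE = 44.9 eV = 7.193 × 10⁻¹⁸ J.
p = √(2mKE) = √(2 × 1.884 × 10⁻²⁸ × 7.193 × 10⁻¹⁸) = 5.206 × 10⁻²³ kg·m/s.
λ = h/p = 6.626 × 10⁻³⁴ / 5.206 × 10⁻²³ = 1.27 × 10⁻¹¹ m = 12.7 pm.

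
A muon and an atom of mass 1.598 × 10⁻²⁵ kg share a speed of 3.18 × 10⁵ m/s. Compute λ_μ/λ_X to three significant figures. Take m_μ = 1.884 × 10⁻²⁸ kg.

λ_μ/λ_X = 848

At fixed v, p = mv so λ = h/(mv) ∝ 1/m.
λ_μ/λ_X = m_X/m_μ = 1.598 × 10⁻²⁵/1.884 × 10⁻²⁸ = 848.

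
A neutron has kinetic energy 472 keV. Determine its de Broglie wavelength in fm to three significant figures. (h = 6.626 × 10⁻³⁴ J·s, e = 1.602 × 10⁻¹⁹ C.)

KE = 472 keV = 7.561 × 10⁻¹⁴ J.
p = √(2mKE) = √(2 × 1.675 × 10⁻²⁷ × 7.561 × 10⁻¹⁴) = 1.592 × 10⁻²⁰ kg·m/s.
λ = h/p = 6.626 × 10⁻³⁴ / 1.592 × 10⁻²⁰ = 4.16 × 10⁻¹⁴ m = 41.6 fm.

λ = 41.6 fm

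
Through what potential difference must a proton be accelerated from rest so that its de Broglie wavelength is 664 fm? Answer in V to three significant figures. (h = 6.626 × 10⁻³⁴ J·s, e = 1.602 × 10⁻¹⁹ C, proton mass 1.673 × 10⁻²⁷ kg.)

V = 1860 V

p = h/λ = 6.626 × 10⁻³⁴ / 6.640 × 10⁻¹³ = 9.979 × 10⁻²² kg·m/s.
KE = p²/(2m) = 2.976 × 10⁻¹⁶ J.
V = KE/e = 2.976 × 10⁻¹⁶ / (1.602 × 10⁻¹⁹) = 1860 V.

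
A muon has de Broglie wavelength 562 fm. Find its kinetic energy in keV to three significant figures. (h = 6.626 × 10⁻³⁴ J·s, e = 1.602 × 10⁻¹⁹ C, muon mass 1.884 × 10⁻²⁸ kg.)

KE = 23.0 keV

p = h/λ = 6.626 × 10⁻³⁴ / 5.620 × 10⁻¹³ = 1.179 × 10⁻²¹ kg·m/s.
KE = p²/(2m) = (1.179 × 10⁻²¹)² / (2 × 1.884 × 10⁻²⁸) = 3.689 × 10⁻¹⁵ J = 23.0 keV.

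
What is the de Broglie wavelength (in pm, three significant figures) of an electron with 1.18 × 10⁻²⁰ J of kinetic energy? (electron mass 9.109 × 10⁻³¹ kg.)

p = √(2mKE) = √(2 × 9.109 × 10⁻³¹ × 1.180 × 10⁻²⁰) = 1.466 × 10⁻²⁵ kg·m/s.
λ = h/p = 6.626 × 10⁻³⁴ / 1.466 × 10⁻²⁵ = 4.52 × 10⁻⁹ m = 4520 pm.

λ = 4520 pm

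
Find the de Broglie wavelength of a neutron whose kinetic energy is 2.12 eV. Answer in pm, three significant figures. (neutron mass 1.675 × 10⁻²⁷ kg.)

KE = 2.12 eV = 3.396 × 10⁻¹⁹ J.
p = √(2mKE) = √(2 × 1.675 × 10⁻²⁷ × 3.396 × 10⁻¹⁹) = 3.373 × 10⁻²³ kg·m/s.
λ = h/p = 6.626 × 10⁻³⁴ / 3.373 × 10⁻²³ = 1.96 × 10⁻¹¹ m = 19.6 pm.

λ = 19.6 pm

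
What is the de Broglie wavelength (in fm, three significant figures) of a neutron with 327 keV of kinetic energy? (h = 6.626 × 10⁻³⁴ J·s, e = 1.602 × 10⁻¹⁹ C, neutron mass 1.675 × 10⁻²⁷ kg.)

KE = 327 keV = 5.239 × 10⁻¹⁴ J.
p = √(2mKE) = √(2 × 1.675 × 10⁻²⁷ × 5.239 × 10⁻¹⁴) = 1.325 × 10⁻²⁰ kg·m/s.
λ = h/p = 6.626 × 10⁻³⁴ / 1.325 × 10⁻²⁰ = 5.00 × 10⁻¹⁴ m = 50.0 fm.

λ = 50.0 fm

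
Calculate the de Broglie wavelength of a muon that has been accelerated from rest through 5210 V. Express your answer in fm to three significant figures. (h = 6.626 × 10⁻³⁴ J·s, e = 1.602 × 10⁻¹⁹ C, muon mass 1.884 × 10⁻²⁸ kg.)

λ = 1180 fm

KE = eV = 1.602 × 10⁻¹⁹ × 5210 = 8.346 × 10⁻¹⁶ J.
p = √(2mKE) = √(2 × 1.884 × 10⁻²⁸ × 8.346 × 10⁻¹⁶) = 5.608 × 10⁻²² kg·m/s.
λ = h/p = 6.626 × 10⁻³⁴ / 5.608 × 10⁻²² = 1.18 × 10⁻¹² m = 1180 fm.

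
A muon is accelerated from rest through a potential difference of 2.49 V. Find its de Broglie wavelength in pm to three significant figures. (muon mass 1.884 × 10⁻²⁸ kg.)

KE = eV = 1.602 × 10⁻¹⁹ × 2.490 = 3.989 × 10⁻¹⁹ J.
p = √(2mKE) = √(2 × 1.884 × 10⁻²⁸ × 3.989 × 10⁻¹⁹) = 1.226 × 10⁻²³ kg·m/s.
λ = h/p = 6.626 × 10⁻³⁴ / 1.226 × 10⁻²³ = 5.40 × 10⁻¹¹ m = 54.0 pm.

λ = 54.0 pm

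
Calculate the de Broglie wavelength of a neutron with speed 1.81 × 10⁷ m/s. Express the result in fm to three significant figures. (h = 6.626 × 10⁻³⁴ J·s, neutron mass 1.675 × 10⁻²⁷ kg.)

λ = 21.9 fm

p = mv = 1.675 × 10⁻²⁷ × 1.81 × 10⁷ = 3.032 × 10⁻²⁰ kg·m/s.
λ = h/p = 6.626 × 10⁻³⁴ / 3.032 × 10⁻²⁰ = 2.19 × 10⁻¹⁴ m = 21.9 fm.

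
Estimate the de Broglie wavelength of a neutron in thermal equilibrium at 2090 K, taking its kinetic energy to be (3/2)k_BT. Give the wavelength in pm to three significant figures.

λ = 55.0 pm

KE = (3/2)k_BT = 1.5 × 1.381 × 10⁻²³ × 2090 = 4.329 × 10⁻²⁰ J.
p = √(2mKE) = √(2 × 1.675 × 10⁻²⁷ × 4.329 × 10⁻²⁰) = 1.204 × 10⁻²³ kg·m/s.
λ = h/p = 5.50 × 10⁻¹¹ m = 55.0 pm.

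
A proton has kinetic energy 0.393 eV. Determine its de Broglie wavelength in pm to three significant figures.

λ = 45.7 pm

KE = 0.393 eV = 6.296 × 10⁻²⁰ J.
p = √(2mKE) = √(2 × 1.673 × 10⁻²⁷ × 6.296 × 10⁻²⁰) = 1.451 × 10⁻²³ kg·m/s.
λ = h/p = 6.626 × 10⁻³⁴ / 1.451 × 10⁻²³ = 4.57 × 10⁻¹¹ m = 45.7 pm.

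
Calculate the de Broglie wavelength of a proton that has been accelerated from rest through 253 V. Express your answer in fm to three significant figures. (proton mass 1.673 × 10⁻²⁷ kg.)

KE = eV = 1.602 × 10⁻¹⁹ × 253.0 = 4.053 × 10⁻¹⁷ J.
p = √(2mKE) = √(2 × 1.673 × 10⁻²⁷ × 4.053 × 10⁻¹⁷) = 3.683 × 10⁻²² kg·m/s.
λ = h/p = 6.626 × 10⁻³⁴ / 3.683 × 10⁻²² = 1.80 × 10⁻¹² m = 1800 fm.

λ = 1800 fm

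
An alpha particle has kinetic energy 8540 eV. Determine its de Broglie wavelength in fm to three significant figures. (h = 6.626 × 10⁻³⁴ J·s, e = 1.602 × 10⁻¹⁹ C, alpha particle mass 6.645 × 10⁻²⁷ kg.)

λ = 155 fm

KE = 8540 eV = 1.368 × 10⁻¹⁵ J.
p = √(2mKE) = √(2 × 6.645 × 10⁻²⁷ × 1.368 × 10⁻¹⁵) = 4.264 × 10⁻²¹ kg·m/s.
λ = h/p = 6.626 × 10⁻³⁴ / 4.264 × 10⁻²¹ = 1.55 × 10⁻¹³ m = 155 fm.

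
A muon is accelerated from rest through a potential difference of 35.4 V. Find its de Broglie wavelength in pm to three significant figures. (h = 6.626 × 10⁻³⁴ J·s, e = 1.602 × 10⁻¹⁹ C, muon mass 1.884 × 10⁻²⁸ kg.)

KE = eV = 1.602 × 10⁻¹⁹ × 35.40 = 5.671 × 10⁻¹⁸ J.
p = √(2mKE) = √(2 × 1.884 × 10⁻²⁸ × 5.671 × 10⁻¹⁸) = 4.623 × 10⁻²³ kg·m/s.
λ = h/p = 6.626 × 10⁻³⁴ / 4.623 × 10⁻²³ = 1.43 × 10⁻¹¹ m = 14.3 pm.

λ = 14.3 pm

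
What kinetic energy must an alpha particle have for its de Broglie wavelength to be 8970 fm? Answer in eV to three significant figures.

KE = 2.56 eV

p = h/λ = 6.626 × 10⁻³⁴ / 8.970 × 10⁻¹² = 7.387 × 10⁻²³ kg·m/s.
KE = p²/(2m) = (7.387 × 10⁻²³)² / (2 × 6.645 × 10⁻²⁷) = 4.106 × 10⁻¹⁹ J = 2.56 eV.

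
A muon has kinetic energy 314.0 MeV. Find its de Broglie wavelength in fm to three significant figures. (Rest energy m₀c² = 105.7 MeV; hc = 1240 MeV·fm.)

λ = 3.05 fm

Total energy E = KE + m₀c² = 314.0 + 105.7 = 419.7 MeV.
(pc)² = E² − (m₀c²)² = (419.7)² − (105.7)² = 1.650 × 10⁵ MeV², so pc = 406.2 MeV.
λ = hc/(pc) = 1240 MeV·fm / 406.2 MeV = 3.05 fm.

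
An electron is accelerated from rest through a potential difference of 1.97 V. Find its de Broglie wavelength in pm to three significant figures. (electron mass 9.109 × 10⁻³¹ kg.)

λ = 874 pm

KE = eV = 1.602 × 10⁻¹⁹ × 1.970 = 3.156 × 10⁻¹⁹ J.
p = √(2mKE) = √(2 × 9.109 × 10⁻³¹ × 3.156 × 10⁻¹⁹) = 7.583 × 10⁻²⁵ kg·m/s.
λ = h/p = 6.626 × 10⁻³⁴ / 7.583 × 10⁻²⁵ = 8.74 × 10⁻¹⁰ m = 874 pm.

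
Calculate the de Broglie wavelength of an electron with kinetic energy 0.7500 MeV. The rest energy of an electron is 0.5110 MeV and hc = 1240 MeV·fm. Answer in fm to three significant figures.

Total energy E = KE + m₀c² = 0.7500 + 0.5110 = 1.2610 MeV.
(pc)² = E² − (m₀c²)² = (1.2610)² − (0.5110)² = 1.329 MeV², so pc = 1.153 MeV.
λ = hc/(pc) = 1240 MeV·fm / 1.153 MeV = 1080 fm.

λ = 1080 fm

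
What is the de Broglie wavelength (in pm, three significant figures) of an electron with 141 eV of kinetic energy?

KE = 141 eV = 2.259 × 10⁻¹⁷ J.
p = √(2mKE) = √(2 × 9.109 × 10⁻³¹ × 2.259 × 10⁻¹⁷) = 6.415 × 10⁻²⁴ kg·m/s.
λ = h/p = 6.626 × 10⁻³⁴ / 6.415 × 10⁻²⁴ = 1.03 × 10⁻¹⁰ m = 103 pm.

λ = 103 pm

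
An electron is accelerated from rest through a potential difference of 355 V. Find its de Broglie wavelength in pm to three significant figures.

λ = 65.1 pm

KE = eV = 1.602 × 10⁻¹⁹ × 355.0 = 5.687 × 10⁻¹⁷ J.
p = √(2mKE) = √(2 × 9.109 × 10⁻³¹ × 5.687 × 10⁻¹⁷) = 1.018 × 10⁻²³ kg·m/s.
λ = h/p = 6.626 × 10⁻³⁴ / 1.018 × 10⁻²³ = 6.51 × 10⁻¹¹ m = 65.1 pm.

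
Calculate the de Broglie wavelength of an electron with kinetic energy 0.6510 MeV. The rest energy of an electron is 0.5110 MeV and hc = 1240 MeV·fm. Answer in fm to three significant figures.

Total energy E = KE + m₀c² = 0.6510 + 0.5110 = 1.1620 MeV.
(pc)² = E² − (m₀c²)² = (1.1620)² − (0.5110)² = 1.089 MeV², so pc = 1.044 MeV.
λ = hc/(pc) = 1240 MeV·fm / 1.044 MeV = 1190 fm.

λ = 1190 fm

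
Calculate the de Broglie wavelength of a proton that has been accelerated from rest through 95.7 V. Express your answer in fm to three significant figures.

KE = eV = 1.602 × 10⁻¹⁹ × 95.70 = 1.533 × 10⁻¹⁷ J.
p = √(2mKE) = √(2 × 1.673 × 10⁻²⁷ × 1.533 × 10⁻¹⁷) = 2.265 × 10⁻²² kg·m/s.
λ = h/p = 6.626 × 10⁻³⁴ / 2.265 × 10⁻²² = 2.93 × 10⁻¹² m = 2930 fm.

λ = 2930 fm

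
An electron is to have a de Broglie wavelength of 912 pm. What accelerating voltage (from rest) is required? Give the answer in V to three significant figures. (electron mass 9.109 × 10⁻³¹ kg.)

p = h/λ = 6.626 × 10⁻³⁴ / 9.120 × 10⁻¹⁰ = 7.265 × 10⁻²⁵ kg·m/s.
KE = p²/(2m) = 2.897 × 10⁻¹⁹ J.
V = KE/e = 2.897 × 10⁻¹⁹ / (1.602 × 10⁻¹⁹) = 1.81 V.

V = 1.81 V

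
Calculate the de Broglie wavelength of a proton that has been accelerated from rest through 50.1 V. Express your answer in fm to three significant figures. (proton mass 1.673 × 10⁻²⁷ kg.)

λ = 4040 fm

KE = eV = 1.602 × 10⁻¹⁹ × 50.10 = 8.026 × 10⁻¹⁸ J.
p = √(2mKE) = √(2 × 1.673 × 10⁻²⁷ × 8.026 × 10⁻¹⁸) = 1.639 × 10⁻²² kg·m/s.
λ = h/p = 6.626 × 10⁻³⁴ / 1.639 × 10⁻²² = 4.04 × 10⁻¹² m = 4040 fm.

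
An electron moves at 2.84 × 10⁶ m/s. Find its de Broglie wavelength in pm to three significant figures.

λ = 256 pm

p = mv = 9.109 × 10⁻³¹ × 2.84 × 10⁶ = 2.587 × 10⁻²⁴ kg·m/s.
λ = h/p = 6.626 × 10⁻³⁴ / 2.587 × 10⁻²⁴ = 2.56 × 10⁻¹⁰ m = 256 pm.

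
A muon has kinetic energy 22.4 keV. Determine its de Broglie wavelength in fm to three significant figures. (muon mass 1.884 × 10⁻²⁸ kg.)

λ = 570 fm

KE = 22.4 keV = 3.588 × 10⁻¹⁵ J.
p = √(2mKE) = √(2 × 1.884 × 10⁻²⁸ × 3.588 × 10⁻¹⁵) = 1.163 × 10⁻²¹ kg·m/s.
λ = h/p = 6.626 × 10⁻³⁴ / 1.163 × 10⁻²¹ = 5.70 × 10⁻¹³ m = 570 fm.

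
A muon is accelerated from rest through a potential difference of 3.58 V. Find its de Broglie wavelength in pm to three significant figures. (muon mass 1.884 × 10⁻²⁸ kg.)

KE = eV = 1.602 × 10⁻¹⁹ × 3.580 = 5.735 × 10⁻¹⁹ J.
p = √(2mKE) = √(2 × 1.884 × 10⁻²⁸ × 5.735 × 10⁻¹⁹) = 1.470 × 10⁻²³ kg·m/s.
λ = h/p = 6.626 × 10⁻³⁴ / 1.470 × 10⁻²³ = 4.51 × 10⁻¹¹ m = 45.1 pm.

λ = 45.1 pm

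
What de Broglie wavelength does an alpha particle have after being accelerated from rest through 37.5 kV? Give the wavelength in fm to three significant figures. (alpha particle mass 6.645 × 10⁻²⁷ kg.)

λ = 52.4 fm

KE = 2eV = 2 × 1.602 × 10⁻¹⁹ × 3.750 × 10⁴ = 1.202 × 10⁻¹⁴ J.
p = √(2mKE) = √(2 × 6.645 × 10⁻²⁷ × 1.202 × 10⁻¹⁴) = 1.264 × 10⁻²⁰ kg·m/s.
λ = h/p = 6.626 × 10⁻³⁴ / 1.264 × 10⁻²⁰ = 5.24 × 10⁻¹⁴ m = 52.4 fm.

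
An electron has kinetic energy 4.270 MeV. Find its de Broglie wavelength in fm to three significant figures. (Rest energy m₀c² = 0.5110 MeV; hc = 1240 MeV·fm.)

Total energy E = KE + m₀c² = 4.270 + 0.5110 = 4.7810 MeV.
(pc)² = E² − (m₀c²)² = (4.7810)² − (0.5110)² = 22.60 MeV², so pc = 4.754 MeV.
λ = hc/(pc) = 1240 MeV·fm / 4.754 MeV = 261 fm.

λ = 261 fm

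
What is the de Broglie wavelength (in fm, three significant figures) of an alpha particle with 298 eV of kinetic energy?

KE = 298 eV = 4.774 × 10⁻¹⁷ J.
p = √(2mKE) = √(2 × 6.645 × 10⁻²⁷ × 4.774 × 10⁻¹⁷) = 7.965 × 10⁻²² kg·m/s.
λ = h/p = 6.626 × 10⁻³⁴ / 7.965 × 10⁻²² = 8.32 × 10⁻¹³ m = 832 fm.

λ = 832 fm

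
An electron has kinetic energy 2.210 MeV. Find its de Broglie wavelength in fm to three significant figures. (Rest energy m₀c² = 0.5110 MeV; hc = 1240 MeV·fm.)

λ = 464 fm

Total energy E = KE + m₀c² = 2.210 + 0.5110 = 2.7210 MeV.
(pc)² = E² − (m₀c²)² = (2.7210)² − (0.5110)² = 7.143 MeV², so pc = 2.673 MeV.
λ = hc/(pc) = 1240 MeV·fm / 2.673 MeV = 464 fm.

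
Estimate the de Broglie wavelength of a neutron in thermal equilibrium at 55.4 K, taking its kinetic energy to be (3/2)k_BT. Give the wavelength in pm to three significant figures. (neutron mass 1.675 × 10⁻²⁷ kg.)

λ = 338 pm

KE = (3/2)k_BT = 1.5 × 1.381 × 10⁻²³ × 55.4 = 1.148 × 10⁻²¹ J.
p = √(2mKE) = √(2 × 1.675 × 10⁻²⁷ × 1.148 × 10⁻²¹) = 1.961 × 10⁻²⁴ kg·m/s.
λ = h/p = 3.38 × 10⁻¹⁰ m = 338 pm.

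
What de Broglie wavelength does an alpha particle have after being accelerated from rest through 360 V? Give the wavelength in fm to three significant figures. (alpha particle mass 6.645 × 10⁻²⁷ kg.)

KE = 2eV = 2 × 1.602 × 10⁻¹⁹ × 360.0 = 1.153 × 10⁻¹⁶ J.
p = √(2mKE) = √(2 × 6.645 × 10⁻²⁷ × 1.153 × 10⁻¹⁶) = 1.238 × 10⁻²¹ kg·m/s.
λ = h/p = 6.626 × 10⁻³⁴ / 1.238 × 10⁻²¹ = 5.35 × 10⁻¹³ m = 535 fm.

λ = 535 fm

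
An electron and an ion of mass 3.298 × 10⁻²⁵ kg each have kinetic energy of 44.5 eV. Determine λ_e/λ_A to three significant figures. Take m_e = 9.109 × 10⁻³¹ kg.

λ_e/λ_A = 602

At fixed KE, p = √(2mKE) so λ = h/p ∝ 1/√m.
λ_e/λ_A = √(m_A/m_e) = √(3.298 × 10⁻²⁵/9.109 × 10⁻³¹) = √(3.621 × 10⁵) = 602.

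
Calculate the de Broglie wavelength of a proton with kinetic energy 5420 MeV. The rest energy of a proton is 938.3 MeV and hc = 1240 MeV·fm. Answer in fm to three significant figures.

Total energy E = KE + m₀c² = 5420 + 938.3 = 6358.3 MeV.
(pc)² = E² − (m₀c²)² = (6358.3)² − (938.3)² = 3.955 × 10⁷ MeV², so pc = 6289 MeV.
λ = hc/(pc) = 1240 MeV·fm / 6289 MeV = 0.197 fm.

λ = 0.197 fm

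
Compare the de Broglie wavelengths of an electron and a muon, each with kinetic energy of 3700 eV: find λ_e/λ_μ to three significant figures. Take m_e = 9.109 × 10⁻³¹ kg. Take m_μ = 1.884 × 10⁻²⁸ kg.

At fixed KE, p = √(2mKE) so λ = h/p ∝ 1/√m.
λ_e/λ_μ = √(m_μ/m_e) = √(1.884 × 10⁻²⁸/9.109 × 10⁻³¹) = √(206.8) = 14.4.

λ_e/λ_μ = 14.4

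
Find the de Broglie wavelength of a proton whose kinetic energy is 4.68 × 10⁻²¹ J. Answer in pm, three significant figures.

λ = 167 pm

p = √(2mKE) = √(2 × 1.673 × 10⁻²⁷ × 4.680 × 10⁻²¹) = 3.957 × 10⁻²⁴ kg·m/s.
λ = h/p = 6.626 × 10⁻³⁴ / 3.957 × 10⁻²⁴ = 1.67 × 10⁻¹⁰ m = 167 pm.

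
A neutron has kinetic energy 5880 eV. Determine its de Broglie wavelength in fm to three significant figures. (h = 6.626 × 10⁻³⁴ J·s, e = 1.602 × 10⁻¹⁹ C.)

KE = 5880 eV = 9.420 × 10⁻¹⁶ J.
p = √(2mKE) = √(2 × 1.675 × 10⁻²⁷ × 9.420 × 10⁻¹⁶) = 1.776 × 10⁻²¹ kg·m/s.
λ = h/p = 6.626 × 10⁻³⁴ / 1.776 × 10⁻²¹ = 3.73 × 10⁻¹³ m = 373 fm.

λ = 373 fm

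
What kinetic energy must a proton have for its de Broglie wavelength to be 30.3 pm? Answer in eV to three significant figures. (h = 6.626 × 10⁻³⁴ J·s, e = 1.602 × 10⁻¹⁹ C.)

p = h/λ = 6.626 × 10⁻³⁴ / 3.030 × 10⁻¹¹ = 2.187 × 10⁻²³ kg·m/s.
KE = p²/(2m) = (2.187 × 10⁻²³)² / (2 × 1.673 × 10⁻²⁷) = 1.429 × 10⁻¹⁹ J = 0.892 eV.

KE = 0.892 eV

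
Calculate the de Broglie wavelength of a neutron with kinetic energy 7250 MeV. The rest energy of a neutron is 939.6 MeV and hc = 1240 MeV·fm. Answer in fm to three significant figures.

Total energy E = KE + m₀c² = 7250 + 939.6 = 8189.6 MeV.
(pc)² = E² − (m₀c²)² = (8189.6)² − (939.6)² = 6.619 × 10⁷ MeV², so pc = 8136 MeV.
λ = hc/(pc) = 1240 MeV·fm / 8136 MeV = 0.152 fm.

λ = 0.152 fm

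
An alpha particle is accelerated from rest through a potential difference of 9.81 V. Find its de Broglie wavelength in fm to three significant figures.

λ = 3240 fm

KE = 2eV = 2 × 1.602 × 10⁻¹⁹ × 9.810 = 3.143 × 10⁻¹⁸ J.
p = √(2mKE) = √(2 × 6.645 × 10⁻²⁷ × 3.143 × 10⁻¹⁸) = 2.044 × 10⁻²² kg·m/s.
λ = h/p = 6.626 × 10⁻³⁴ / 2.044 × 10⁻²² = 3.24 × 10⁻¹² m = 3240 fm.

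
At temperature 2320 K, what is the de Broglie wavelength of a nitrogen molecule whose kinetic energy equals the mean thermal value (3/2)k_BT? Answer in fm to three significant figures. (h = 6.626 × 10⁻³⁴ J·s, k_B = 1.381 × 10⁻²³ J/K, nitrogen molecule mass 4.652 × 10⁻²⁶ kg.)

λ = 9910 fm

KE = (3/2)k_BT = 1.5 × 1.381 × 10⁻²³ × 2320 = 4.806 × 10⁻²⁰ J.
p = √(2mKE) = √(2 × 4.652 × 10⁻²⁶ × 4.806 × 10⁻²⁰) = 6.687 × 10⁻²³ kg·m/s.
λ = h/p = 9.91 × 10⁻¹² m = 9910 fm.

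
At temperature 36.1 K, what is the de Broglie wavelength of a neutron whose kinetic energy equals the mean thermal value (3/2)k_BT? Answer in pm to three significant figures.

KE = (3/2)k_BT = 1.5 × 1.381 × 10⁻²³ × 36.1 = 7.478 × 10⁻²² J.
p = √(2mKE) = √(2 × 1.675 × 10⁻²⁷ × 7.478 × 10⁻²²) = 1.583 × 10⁻²⁴ kg·m/s.
λ = h/p = 4.19 × 10⁻¹⁰ m = 419 pm.

λ = 419 pm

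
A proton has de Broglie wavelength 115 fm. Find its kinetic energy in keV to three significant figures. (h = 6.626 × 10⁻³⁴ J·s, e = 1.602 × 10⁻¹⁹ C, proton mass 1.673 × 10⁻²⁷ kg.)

p = h/λ = 6.626 × 10⁻³⁴ / 1.150 × 10⁻¹³ = 5.762 × 10⁻²¹ kg·m/s.
KE = p²/(2m) = (5.762 × 10⁻²¹)² / (2 × 1.673 × 10⁻²⁷) = 9.922 × 10⁻¹⁵ J = 61.9 keV.

KE = 61.9 keV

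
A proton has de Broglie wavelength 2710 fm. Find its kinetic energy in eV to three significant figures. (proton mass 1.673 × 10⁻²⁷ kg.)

p = h/λ = 6.626 × 10⁻³⁴ / 2.710 × 10⁻¹² = 2.445 × 10⁻²² kg·m/s.
KE = p²/(2m) = (2.445 × 10⁻²²)² / (2 × 1.673 × 10⁻²⁷) = 1.787 × 10⁻¹⁷ J = 112 eV.

KE = 112 eV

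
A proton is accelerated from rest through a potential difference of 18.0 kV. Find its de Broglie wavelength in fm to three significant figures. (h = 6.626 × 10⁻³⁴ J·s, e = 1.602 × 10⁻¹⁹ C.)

KE = eV = 1.602 × 10⁻¹⁹ × 1.800 × 10⁴ = 2.884 × 10⁻¹⁵ J.
p = √(2mKE) = √(2 × 1.673 × 10⁻²⁷ × 2.884 × 10⁻¹⁵) = 3.106 × 10⁻²¹ kg·m/s.
λ = h/p = 6.626 × 10⁻³⁴ / 3.106 × 10⁻²¹ = 2.13 × 10⁻¹³ m = 213 fm.

λ = 213 fm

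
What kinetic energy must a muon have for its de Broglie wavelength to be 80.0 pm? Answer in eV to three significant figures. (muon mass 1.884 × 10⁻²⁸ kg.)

p = h/λ = 6.626 × 10⁻³⁴ / 8.000 × 10⁻¹¹ = 8.283 × 10⁻²⁴ kg·m/s.
KE = p²/(2m) = (8.283 × 10⁻²⁴)² / (2 × 1.884 × 10⁻²⁸) = 1.821 × 10⁻¹⁹ J = 1.14 eV.

KE = 1.14 eV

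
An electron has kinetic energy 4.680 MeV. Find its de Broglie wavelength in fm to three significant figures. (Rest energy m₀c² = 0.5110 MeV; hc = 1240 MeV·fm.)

λ = 240 fm

Total energy E = KE + m₀c² = 4.680 + 0.5110 = 5.1910 MeV.
(pc)² = E² − (m₀c²)² = (5.1910)² − (0.5110)² = 26.69 MeV², so pc = 5.166 MeV.
λ = hc/(pc) = 1240 MeV·fm / 5.166 MeV = 240 fm.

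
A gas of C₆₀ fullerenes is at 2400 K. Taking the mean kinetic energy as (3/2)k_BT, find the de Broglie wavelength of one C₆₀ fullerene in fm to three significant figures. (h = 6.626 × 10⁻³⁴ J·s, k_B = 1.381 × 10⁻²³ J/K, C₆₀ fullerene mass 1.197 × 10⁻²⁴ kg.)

λ = 1920 fm

KE = (3/2)k_BT = 1.5 × 1.381 × 10⁻²³ × 2400 = 4.972 × 10⁻²⁰ J.
p = √(2mKE) = √(2 × 1.197 × 10⁻²⁴ × 4.972 × 10⁻²⁰) = 3.450 × 10⁻²² kg·m/s.
λ = h/p = 1.92 × 10⁻¹² m = 1920 fm.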